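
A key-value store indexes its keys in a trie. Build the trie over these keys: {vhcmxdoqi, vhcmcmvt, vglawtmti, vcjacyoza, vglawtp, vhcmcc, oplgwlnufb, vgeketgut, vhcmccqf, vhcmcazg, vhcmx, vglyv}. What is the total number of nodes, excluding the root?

Trace insertions, counting only characters that open a new branch:
  "vhcmxdoqi" → 9 new (v, h, c, m, x, d, o, q, i)
  "vhcmcmvt" → prefix "vhcm" already present; 4 new (c, m, v, t)
  "vglawtmti" → prefix "v" already present; 8 new (g, l, a, w, t, m, t, i)
  "vcjacyoza" → prefix "v" already present; 8 new (c, j, a, c, y, o, z, a)
  "vglawtp" → prefix "vglawt" already present; 1 new (p)
  "vhcmcc" → prefix "vhcmc" already present; 1 new (c)
  "oplgwlnufb" → 10 new (o, p, l, g, w, l, n, u, f, b)
  "vgeketgut" → prefix "vg" already present; 7 new (e, k, e, t, g, u, t)
  "vhcmccqf" → prefix "vhcmcc" already present; 2 new (q, f)
  "vhcmcazg" → prefix "vhcmc" already present; 3 new (a, z, g)
  "vhcmx" → prefix "vhcmx" already present; 0 new (none)
  "vglyv" → prefix "vgl" already present; 2 new (y, v)
Total nodes = 9 + 4 + 8 + 8 + 1 + 1 + 10 + 7 + 2 + 3 + 0 + 2 = 55

55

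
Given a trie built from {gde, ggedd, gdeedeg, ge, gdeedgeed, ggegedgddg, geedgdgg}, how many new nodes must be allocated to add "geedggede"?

4

The longest prefix of "geedggede" already in the trie is "geedg" (length 5).
Each of the 4 remaining characters creates one node.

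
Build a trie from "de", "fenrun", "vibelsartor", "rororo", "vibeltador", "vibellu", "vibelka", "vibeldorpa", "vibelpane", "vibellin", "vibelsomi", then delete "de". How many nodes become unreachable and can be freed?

Walk "de" from the leaf back toward the root, removing each node that no remaining word uses.
No other word shares any prefix with "de", so all 2 of its nodes go.
Nodes removed: 2

2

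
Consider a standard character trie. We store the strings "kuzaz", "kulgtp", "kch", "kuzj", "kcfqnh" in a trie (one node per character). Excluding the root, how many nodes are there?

Trace insertions, counting only characters that open a new branch:
  "kuzaz" → 5 new (k, u, z, a, z)
  "kulgtp" → prefix "ku" already present; 4 new (l, g, t, p)
  "kch" → prefix "k" already present; 2 new (c, h)
  "kuzj" → prefix "kuz" already present; 1 new (j)
  "kcfqnh" → prefix "kc" already present; 4 new (f, q, n, h)
Total nodes = 5 + 4 + 2 + 1 + 4 = 16

16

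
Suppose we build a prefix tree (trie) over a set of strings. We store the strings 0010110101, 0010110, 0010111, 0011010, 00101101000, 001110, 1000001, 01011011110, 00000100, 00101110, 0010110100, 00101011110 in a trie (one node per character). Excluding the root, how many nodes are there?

Count nodes per top-level branch (shared prefixes stored once):
  '0'-branch (00000100, 00101011110, 0010110, 0010110100, 00101101000, 0010110101, 0010111, 00101110, 0011010, 001110, 01011011110): 42 nodes
  '1'-branch (1000001): 7 nodes
Sum: 49

49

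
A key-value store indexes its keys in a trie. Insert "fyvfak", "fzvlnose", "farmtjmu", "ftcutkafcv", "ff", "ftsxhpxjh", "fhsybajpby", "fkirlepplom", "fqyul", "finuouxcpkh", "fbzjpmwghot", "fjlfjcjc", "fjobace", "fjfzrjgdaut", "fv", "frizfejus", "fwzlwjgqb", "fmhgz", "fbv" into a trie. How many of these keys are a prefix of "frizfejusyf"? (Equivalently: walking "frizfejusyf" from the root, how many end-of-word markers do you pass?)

1

Walk "frizfejusyf" from the root; an end-of-word marker is hit whenever a stored word is a prefix of "frizfejusyf".
Prefixes of the query that are stored words: "frizfejus"
Count: 1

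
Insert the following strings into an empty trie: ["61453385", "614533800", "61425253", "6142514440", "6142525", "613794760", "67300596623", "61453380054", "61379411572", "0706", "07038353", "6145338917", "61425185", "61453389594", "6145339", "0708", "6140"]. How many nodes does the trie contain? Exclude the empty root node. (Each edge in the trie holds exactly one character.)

Count nodes per top-level branch (shared prefixes stored once):
  '0'-branch (07038353, 0706, 0708): 10 nodes
  '6'-branch (61379411572, 613794760, 6140, 6142514440, 61425185, 6142525, 61425253, 614533800, 61453380054, 61453385, 6145338917, 61453389594, 6145339, 67300596623): 54 nodes
Sum: 64

64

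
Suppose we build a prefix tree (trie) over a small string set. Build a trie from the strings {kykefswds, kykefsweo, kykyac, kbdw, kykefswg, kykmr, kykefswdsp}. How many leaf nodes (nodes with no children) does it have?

6

Leaves are exactly the stored words that no other stored word extends.
Those words: "kbdw", "kykefswdsp", "kykefsweo", "kykefswg", "kykmr", "kykyac"
Leaf count: 6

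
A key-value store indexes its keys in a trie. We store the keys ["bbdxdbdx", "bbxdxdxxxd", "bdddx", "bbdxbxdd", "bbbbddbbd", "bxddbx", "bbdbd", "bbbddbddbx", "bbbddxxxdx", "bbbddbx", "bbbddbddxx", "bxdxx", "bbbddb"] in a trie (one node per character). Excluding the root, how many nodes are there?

55

Trace insertions, counting only characters that open a new branch:
  "bbdxdbdx" → 8 new (b, b, d, x, d, b, d, x)
  "bbxdxdxxxd" → prefix "bb" already present; 8 new (x, d, x, d, x, x, x, d)
  "bdddx" → prefix "b" already present; 4 new (d, d, d, x)
  "bbdxbxdd" → prefix "bbdx" already present; 4 new (b, x, d, d)
  "bbbbddbbd" → prefix "bb" already present; 7 new (b, b, d, d, b, b, d)
  "bxddbx" → prefix "b" already present; 5 new (x, d, d, b, x)
  "bbdbd" → prefix "bbd" already present; 2 new (b, d)
  "bbbddbddbx" → prefix "bbb" already present; 7 new (d, d, b, d, d, b, x)
  "bbbddxxxdx" → prefix "bbbdd" already present; 5 new (x, x, x, d, x)
  "bbbddbx" → prefix "bbbddb" already present; 1 new (x)
  "bbbddbddxx" → prefix "bbbddbdd" already present; 2 new (x, x)
  "bxdxx" → prefix "bxd" already present; 2 new (x, x)
  "bbbddb" → prefix "bbbddb" already present; 0 new (none)
Total nodes = 8 + 8 + 4 + 4 + 7 + 5 + 2 + 7 + 5 + 1 + 2 + 2 + 0 = 55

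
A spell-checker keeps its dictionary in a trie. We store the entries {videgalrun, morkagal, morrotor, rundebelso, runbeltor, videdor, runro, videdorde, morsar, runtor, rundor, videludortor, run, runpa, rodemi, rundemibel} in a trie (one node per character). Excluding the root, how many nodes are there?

Count nodes per top-level branch (shared prefixes stored once):
  'm'-branch (morkagal, morrotor, morsar): 16 nodes
  'r'-branch (rodemi, run, runbeltor, rundebelso, rundemibel, rundor, runpa, runro, runtor): 35 nodes
  'v'-branch (videdor, videdorde, videgalrun, videludortor): 23 nodes
Sum: 74

74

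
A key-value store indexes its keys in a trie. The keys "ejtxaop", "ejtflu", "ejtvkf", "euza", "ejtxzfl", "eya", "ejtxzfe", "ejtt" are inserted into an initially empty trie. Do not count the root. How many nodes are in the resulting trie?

For each word, the new-node count is its length minus the longest prefix already in the trie:
  "ejtxaop" → 7 new (e, j, t, x, a, o, p)
  "ejtflu" → prefix "ejt" already present; 3 new (f, l, u)
  "ejtvkf" → prefix "ejt" already present; 3 new (v, k, f)
  "euza" → prefix "e" already present; 3 new (u, z, a)
  "ejtxzfl" → prefix "ejtx" already present; 3 new (z, f, l)
  "eya" → prefix "e" already present; 2 new (y, a)
  "ejtxzfe" → prefix "ejtxzf" already present; 1 new (e)
  "ejtt" → prefix "ejt" already present; 1 new (t)
Total nodes = 7 + 3 + 3 + 3 + 3 + 2 + 1 + 1 = 23

23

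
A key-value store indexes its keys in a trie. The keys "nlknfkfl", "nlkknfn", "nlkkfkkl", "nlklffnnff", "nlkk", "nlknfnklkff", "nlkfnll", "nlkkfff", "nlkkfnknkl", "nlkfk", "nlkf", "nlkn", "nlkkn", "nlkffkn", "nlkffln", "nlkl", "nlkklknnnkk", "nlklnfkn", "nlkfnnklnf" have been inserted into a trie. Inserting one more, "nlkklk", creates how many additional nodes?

0

"nlkklk" is already a full path in the trie; only an end-marker is added.
No new nodes are needed: 0.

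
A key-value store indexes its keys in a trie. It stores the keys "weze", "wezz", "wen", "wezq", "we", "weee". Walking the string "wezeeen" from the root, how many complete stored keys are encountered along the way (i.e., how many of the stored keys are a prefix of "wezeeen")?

2

Walk "wezeeen" from the root; an end-of-word marker is hit whenever a stored word is a prefix of "wezeeen".
Prefixes of the query that are stored words: "we", "weze"
Count: 2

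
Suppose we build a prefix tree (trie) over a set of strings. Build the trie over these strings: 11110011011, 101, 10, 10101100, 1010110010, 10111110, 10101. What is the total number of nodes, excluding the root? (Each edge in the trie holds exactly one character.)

25

Trace insertions, counting only characters that open a new branch:
  "11110011011" → 11 new (1, 1, 1, 1, 0, 0, 1, 1, 0, 1, 1)
  "101" → prefix "1" already present; 2 new (0, 1)
  "10" → prefix "10" already present; 0 new (none)
  "10101100" → prefix "101" already present; 5 new (0, 1, 1, 0, 0)
  "1010110010" → prefix "10101100" already present; 2 new (1, 0)
  "10111110" → prefix "101" already present; 5 new (1, 1, 1, 1, 0)
  "10101" → prefix "10101" already present; 0 new (none)
Total nodes = 11 + 2 + 0 + 5 + 2 + 5 + 0 = 25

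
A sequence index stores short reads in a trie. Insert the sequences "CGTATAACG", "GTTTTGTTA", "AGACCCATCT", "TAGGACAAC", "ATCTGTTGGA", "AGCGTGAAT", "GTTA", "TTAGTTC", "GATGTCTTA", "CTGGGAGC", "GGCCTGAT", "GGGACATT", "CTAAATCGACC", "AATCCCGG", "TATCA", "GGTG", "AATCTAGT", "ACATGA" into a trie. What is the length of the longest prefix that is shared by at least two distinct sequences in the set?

The deepest shared node is where two words last agree before diverging.
"AATCCCGG" and "AATCTAGT" agree on "AATC" (4 characters) before diverging; nothing deeper is shared.
Longest shared-prefix length: 4

4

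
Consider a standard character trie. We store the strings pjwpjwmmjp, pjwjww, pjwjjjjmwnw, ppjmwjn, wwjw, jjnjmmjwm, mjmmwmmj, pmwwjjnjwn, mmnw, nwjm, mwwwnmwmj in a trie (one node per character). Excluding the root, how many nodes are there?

71

For each word, the new-node count is its length minus the longest prefix already in the trie:
  "pjwpjwmmjp" → 10 new (p, j, w, p, j, w, m, m, j, p)
  "pjwjww" → prefix "pjw" already present; 3 new (j, w, w)
  "pjwjjjjmwnw" → prefix "pjwj" already present; 7 new (j, j, j, m, w, n, w)
  "ppjmwjn" → prefix "p" already present; 6 new (p, j, m, w, j, n)
  "wwjw" → 4 new (w, w, j, w)
  "jjnjmmjwm" → 9 new (j, j, n, j, m, m, j, w, m)
  "mjmmwmmj" → 8 new (m, j, m, m, w, m, m, j)
  "pmwwjjnjwn" → prefix "p" already present; 9 new (m, w, w, j, j, n, j, w, n)
  "mmnw" → prefix "m" already present; 3 new (m, n, w)
  "nwjm" → 4 new (n, w, j, m)
  "mwwwnmwmj" → prefix "m" already present; 8 new (w, w, w, n, m, w, m, j)
Total nodes = 10 + 3 + 7 + 6 + 4 + 9 + 8 + 9 + 3 + 4 + 8 = 71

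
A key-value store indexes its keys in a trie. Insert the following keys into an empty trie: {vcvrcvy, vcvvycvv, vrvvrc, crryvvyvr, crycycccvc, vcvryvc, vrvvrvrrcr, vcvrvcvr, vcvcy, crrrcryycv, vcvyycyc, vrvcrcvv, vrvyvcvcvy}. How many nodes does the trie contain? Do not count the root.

72

Count nodes per top-level branch (shared prefixes stored once):
  'c'-branch (crrrcryycv, crryvvyvr, crycycccvc): 24 nodes
  'v'-branch (vcvcy, vcvrcvy, vcvrvcvr, vcvryvc, vcvvycvv, vcvyycyc, vrvcrcvv, vrvvrc, vrvvrvrrcr, vrvyvcvcvy): 48 nodes
Sum: 72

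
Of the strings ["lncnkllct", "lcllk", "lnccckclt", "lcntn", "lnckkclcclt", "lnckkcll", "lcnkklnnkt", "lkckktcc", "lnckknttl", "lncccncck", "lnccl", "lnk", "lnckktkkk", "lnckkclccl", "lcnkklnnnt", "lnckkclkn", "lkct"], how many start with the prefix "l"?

17

Filter for entries beginning with "l":
Words under "l": lcllk, lcnkklnnkt, lcnkklnnnt, lcntn, lkckktcc, lkct, lnccckclt, lncccncck, lnccl, lnckkclccl, lnckkclcclt, lnckkclkn, lnckkcll, lnckknttl, lnckktkkk, lncnkllct, lnk
Count: 17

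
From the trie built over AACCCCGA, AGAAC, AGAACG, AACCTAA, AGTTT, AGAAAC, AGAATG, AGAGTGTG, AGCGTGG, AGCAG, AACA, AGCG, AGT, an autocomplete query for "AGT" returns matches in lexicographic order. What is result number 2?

AGTTT

DFS of the "AGT" subtree visits, in order: "AGT", "AGTTT"
Position 2: AGTTT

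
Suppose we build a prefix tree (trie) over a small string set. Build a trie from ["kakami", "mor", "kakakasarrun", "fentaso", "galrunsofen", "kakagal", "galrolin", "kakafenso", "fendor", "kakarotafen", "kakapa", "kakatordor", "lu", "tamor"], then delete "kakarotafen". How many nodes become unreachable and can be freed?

After clearing the end-marker at "kakarotafen", prune upward until reaching a node still needed by another word.
The suffix "rotafen" (7 nodes) is used only by "kakarotafen"; the node for "kaka" still has the child "m", so pruning stops there.
Nodes removed: 7

7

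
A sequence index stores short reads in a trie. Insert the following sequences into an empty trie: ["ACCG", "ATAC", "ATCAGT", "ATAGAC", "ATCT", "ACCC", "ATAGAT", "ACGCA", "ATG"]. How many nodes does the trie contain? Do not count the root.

21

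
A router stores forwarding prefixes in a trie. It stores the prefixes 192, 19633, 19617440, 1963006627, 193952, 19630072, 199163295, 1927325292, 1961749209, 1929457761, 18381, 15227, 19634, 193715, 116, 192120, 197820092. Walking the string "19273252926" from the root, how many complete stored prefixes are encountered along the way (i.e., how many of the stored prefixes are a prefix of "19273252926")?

2

Traverse "19273252926" character by character; count nodes along the way that are marked as word ends.
Prefixes of the query that are stored words: "192", "1927325292"
Count: 2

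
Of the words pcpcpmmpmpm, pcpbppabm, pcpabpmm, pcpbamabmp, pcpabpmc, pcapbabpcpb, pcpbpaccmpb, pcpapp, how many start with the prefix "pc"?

Walk to "pc"; the words in its subtree are exactly those with that prefix.
Matches: "pcapbabpcpb", "pcpabpmc", "pcpabpmm", "pcpapp", "pcpbamabmp", "pcpbpaccmpb", "pcpbppabm", "pcpcpmmpmpm"
Count: 8

8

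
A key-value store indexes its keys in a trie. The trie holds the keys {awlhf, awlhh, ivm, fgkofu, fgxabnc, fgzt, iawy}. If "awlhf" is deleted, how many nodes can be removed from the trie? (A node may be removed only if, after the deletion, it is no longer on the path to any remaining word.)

Walk "awlhf" from the leaf back toward the root, removing each node that no remaining word uses.
The suffix "f" (1 node) is used only by "awlhf"; the node for "awlh" still has the child "h", so pruning stops there.
Nodes removed: 1

1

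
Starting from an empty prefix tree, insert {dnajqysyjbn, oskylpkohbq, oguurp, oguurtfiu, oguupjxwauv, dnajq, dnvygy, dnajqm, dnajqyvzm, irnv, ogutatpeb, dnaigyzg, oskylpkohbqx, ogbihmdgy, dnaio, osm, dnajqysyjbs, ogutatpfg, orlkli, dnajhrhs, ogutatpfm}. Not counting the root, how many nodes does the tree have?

84

Count nodes per top-level branch (shared prefixes stored once):
  'd'-branch (dnaigyzg, dnaio, dnajhrhs, dnajq, dnajqm, dnajqysyjbn, dnajqysyjbs, dnajqyvzm, dnvygy): 30 nodes
  'i'-branch (irnv): 4 nodes
  'o'-branch (ogbihmdgy, ogutatpeb, ogutatpfg, ogutatpfm, oguupjxwauv, oguurp, oguurtfiu, orlkli, oskylpkohbq, oskylpkohbqx, osm): 50 nodes
Sum: 84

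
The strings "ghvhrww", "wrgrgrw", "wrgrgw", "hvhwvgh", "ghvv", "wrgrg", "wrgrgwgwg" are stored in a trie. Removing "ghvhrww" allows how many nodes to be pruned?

4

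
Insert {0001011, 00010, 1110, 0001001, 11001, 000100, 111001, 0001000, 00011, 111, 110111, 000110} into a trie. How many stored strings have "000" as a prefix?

Traverse to the node for "000", then collect every word in that subtree.
Matches: "00010", "000100", "0001000", "0001001", "0001011", "00011", "000110"
Count: 7

7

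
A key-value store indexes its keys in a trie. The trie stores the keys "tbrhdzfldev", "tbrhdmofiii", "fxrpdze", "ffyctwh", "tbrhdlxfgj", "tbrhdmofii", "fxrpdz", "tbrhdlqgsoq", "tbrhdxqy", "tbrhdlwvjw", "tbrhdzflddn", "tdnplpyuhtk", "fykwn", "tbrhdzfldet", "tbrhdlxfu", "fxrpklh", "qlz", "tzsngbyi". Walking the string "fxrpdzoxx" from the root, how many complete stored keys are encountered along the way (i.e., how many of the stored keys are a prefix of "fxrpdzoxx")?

1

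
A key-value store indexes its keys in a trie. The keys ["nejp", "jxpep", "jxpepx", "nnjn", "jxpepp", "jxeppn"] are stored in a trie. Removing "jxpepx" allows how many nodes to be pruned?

1

After clearing the end-marker at "jxpepx", prune upward until reaching a node still needed by another word.
The suffix "x" (1 node) is used only by "jxpepx"; the node for "jxpep" still has the child "p", so pruning stops there.
Nodes removed: 1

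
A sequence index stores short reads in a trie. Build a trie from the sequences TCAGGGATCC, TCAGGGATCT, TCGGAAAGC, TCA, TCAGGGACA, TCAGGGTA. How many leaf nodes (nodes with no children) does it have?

A leaf is a node with no children — equivalently, the end of a word that is not a proper prefix of any other stored word.
Those words: "TCAGGGACA", "TCAGGGATCC", "TCAGGGATCT", "TCAGGGTA", "TCGGAAAGC"
Leaf count: 5

5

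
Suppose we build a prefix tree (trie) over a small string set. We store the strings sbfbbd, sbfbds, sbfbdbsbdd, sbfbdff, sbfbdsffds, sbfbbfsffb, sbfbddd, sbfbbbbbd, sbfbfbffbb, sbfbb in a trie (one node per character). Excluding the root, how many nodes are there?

36

Trace insertions, counting only characters that open a new branch:
  "sbfbbd" → 6 new (s, b, f, b, b, d)
  "sbfbds" → prefix "sbfb" already present; 2 new (d, s)
  "sbfbdbsbdd" → prefix "sbfbd" already present; 5 new (b, s, b, d, d)
  "sbfbdff" → prefix "sbfbd" already present; 2 new (f, f)
  "sbfbdsffds" → prefix "sbfbds" already present; 4 new (f, f, d, s)
  "sbfbbfsffb" → prefix "sbfbb" already present; 5 new (f, s, f, f, b)
  "sbfbddd" → prefix "sbfbd" already present; 2 new (d, d)
  "sbfbbbbbd" → prefix "sbfbb" already present; 4 new (b, b, b, d)
  "sbfbfbffbb" → prefix "sbfb" already present; 6 new (f, b, f, f, b, b)
  "sbfbb" → prefix "sbfbb" already present; 0 new (none)
Total nodes = 6 + 2 + 5 + 2 + 4 + 5 + 2 + 4 + 6 + 0 = 36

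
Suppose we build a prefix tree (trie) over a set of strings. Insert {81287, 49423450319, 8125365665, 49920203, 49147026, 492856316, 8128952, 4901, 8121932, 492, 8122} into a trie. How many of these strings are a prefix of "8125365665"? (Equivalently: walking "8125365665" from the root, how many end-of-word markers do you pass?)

Walk "8125365665" from the root; an end-of-word marker is hit whenever a stored word is a prefix of "8125365665".
Prefixes of the query that are stored words: "8125365665"
Count: 1

1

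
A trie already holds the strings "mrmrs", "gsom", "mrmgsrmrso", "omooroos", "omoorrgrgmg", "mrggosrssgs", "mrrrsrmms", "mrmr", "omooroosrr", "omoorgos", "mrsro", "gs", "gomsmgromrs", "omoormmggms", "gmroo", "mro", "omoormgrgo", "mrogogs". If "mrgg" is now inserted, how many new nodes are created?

Every character of "mrgg" already lies on an existing path (it is a prefix of some stored word).
No new nodes are needed: 0.

0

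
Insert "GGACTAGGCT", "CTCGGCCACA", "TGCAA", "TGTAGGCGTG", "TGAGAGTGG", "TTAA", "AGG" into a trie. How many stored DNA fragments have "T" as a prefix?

4

Filter for entries beginning with "T":
Matches: "TGAGAGTGG", "TGCAA", "TGTAGGCGTG", "TTAA"
Count: 4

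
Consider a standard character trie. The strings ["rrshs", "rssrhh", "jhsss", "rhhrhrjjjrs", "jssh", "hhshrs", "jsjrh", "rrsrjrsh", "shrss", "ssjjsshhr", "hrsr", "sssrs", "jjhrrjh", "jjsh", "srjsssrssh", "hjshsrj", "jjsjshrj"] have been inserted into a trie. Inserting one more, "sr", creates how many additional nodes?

0

Every character of "sr" already lies on an existing path (it is a prefix of some stored word).
No new nodes are needed: 0.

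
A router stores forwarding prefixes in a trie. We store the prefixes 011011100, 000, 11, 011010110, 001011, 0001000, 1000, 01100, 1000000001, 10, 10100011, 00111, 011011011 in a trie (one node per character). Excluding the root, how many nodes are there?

46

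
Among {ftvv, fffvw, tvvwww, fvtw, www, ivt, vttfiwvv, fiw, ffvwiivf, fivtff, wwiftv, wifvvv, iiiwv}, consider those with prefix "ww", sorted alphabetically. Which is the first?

Words with prefix "ww", in lexicographic order: "wwiftv", "www"
The 1st is wwiftv.

wwiftv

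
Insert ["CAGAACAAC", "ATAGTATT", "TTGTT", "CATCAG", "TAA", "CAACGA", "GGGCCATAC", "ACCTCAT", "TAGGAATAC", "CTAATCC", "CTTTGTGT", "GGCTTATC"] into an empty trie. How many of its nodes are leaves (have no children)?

12

Leaves are exactly the stored words that no other stored word extends.
Those words: "ACCTCAT", "ATAGTATT", "CAACGA", "CAGAACAAC", "CATCAG", "CTAATCC", "CTTTGTGT", "GGCTTATC", "GGGCCATAC", "TAA", "TAGGAATAC", "TTGTT"
Leaf count: 12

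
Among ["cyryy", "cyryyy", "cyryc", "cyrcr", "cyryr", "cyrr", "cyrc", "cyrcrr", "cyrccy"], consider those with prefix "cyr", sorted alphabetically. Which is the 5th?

Filter for "cyr…" and sort: "cyrc", "cyrccy", "cyrcr", "cyrcrr", "cyrr", "cyryc", "cyryr", "cyryy", "cyryyy"
Position 5: cyrr

cyrr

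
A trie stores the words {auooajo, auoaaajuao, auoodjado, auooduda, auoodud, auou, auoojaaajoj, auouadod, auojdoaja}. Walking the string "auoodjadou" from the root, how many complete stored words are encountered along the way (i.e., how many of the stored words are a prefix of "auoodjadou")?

Walk "auoodjadou" from the root; an end-of-word marker is hit whenever a stored word is a prefix of "auoodjadou".
Prefixes of the query that are stored words: "auoodjado"
Count: 1

1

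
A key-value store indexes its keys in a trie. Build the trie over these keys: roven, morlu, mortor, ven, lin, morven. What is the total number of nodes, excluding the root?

Trace insertions, counting only characters that open a new branch:
  "roven" → 5 new (r, o, v, e, n)
  "morlu" → 5 new (m, o, r, l, u)
  "mortor" → prefix "mor" already present; 3 new (t, o, r)
  "ven" → 3 new (v, e, n)
  "lin" → 3 new (l, i, n)
  "morven" → prefix "mor" already present; 3 new (v, e, n)
Total nodes = 5 + 5 + 3 + 3 + 3 + 3 = 22

22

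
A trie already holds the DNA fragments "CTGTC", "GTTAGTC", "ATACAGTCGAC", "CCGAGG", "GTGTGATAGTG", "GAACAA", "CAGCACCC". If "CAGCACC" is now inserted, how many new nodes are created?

0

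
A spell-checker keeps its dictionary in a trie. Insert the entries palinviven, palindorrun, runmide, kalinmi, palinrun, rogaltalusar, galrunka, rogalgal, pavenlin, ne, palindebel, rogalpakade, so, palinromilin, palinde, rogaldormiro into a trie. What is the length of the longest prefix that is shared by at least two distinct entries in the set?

The deepest shared node is where two words last agree before diverging.
"palinde" and "palindebel" agree on "palinde" (7 characters) before diverging; nothing deeper is shared.
Longest shared-prefix length: 7

7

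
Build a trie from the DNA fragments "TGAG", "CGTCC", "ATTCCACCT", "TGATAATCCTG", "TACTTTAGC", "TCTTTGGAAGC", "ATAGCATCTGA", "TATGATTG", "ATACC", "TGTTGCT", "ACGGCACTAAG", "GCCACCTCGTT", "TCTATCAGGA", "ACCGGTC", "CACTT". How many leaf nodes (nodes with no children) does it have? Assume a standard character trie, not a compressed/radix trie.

15

Leaves are exactly the stored words that no other stored word extends.
Those words: "ACCGGTC", "ACGGCACTAAG", "ATACC", "ATAGCATCTGA", "ATTCCACCT", "CACTT", "CGTCC", "GCCACCTCGTT", "TACTTTAGC", "TATGATTG", "TCTATCAGGA", "TCTTTGGAAGC", "TGAG", "TGATAATCCTG", "TGTTGCT"
Leaf count: 15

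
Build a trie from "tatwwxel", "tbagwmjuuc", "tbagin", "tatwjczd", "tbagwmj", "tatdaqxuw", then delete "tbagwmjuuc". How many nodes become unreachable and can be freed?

Walk "tbagwmjuuc" from the leaf back toward the root, removing each node that no remaining word uses.
The suffix "uuc" (3 nodes) is used only by "tbagwmjuuc"; "tbagwmj" is itself a stored word, so pruning stops there.
Nodes removed: 3

3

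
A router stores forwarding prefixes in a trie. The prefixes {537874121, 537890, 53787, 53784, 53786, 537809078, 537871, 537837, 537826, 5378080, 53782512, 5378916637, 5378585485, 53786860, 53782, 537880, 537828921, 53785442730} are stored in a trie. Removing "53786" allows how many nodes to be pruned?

Walk "53786" from the leaf back toward the root, removing each node that no remaining word uses.
Every node on "53786" is still needed (e.g. by "53786860"), so nothing is freed.
Nodes removed: 0

0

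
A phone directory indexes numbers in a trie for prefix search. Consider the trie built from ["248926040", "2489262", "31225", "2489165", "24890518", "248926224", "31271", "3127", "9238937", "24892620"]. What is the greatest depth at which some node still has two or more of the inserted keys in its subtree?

7

The deepest shared node is where two words last agree before diverging.
"2489262" and "24892620" agree on "2489262" (7 characters) before diverging; nothing deeper is shared.
Longest shared-prefix length: 7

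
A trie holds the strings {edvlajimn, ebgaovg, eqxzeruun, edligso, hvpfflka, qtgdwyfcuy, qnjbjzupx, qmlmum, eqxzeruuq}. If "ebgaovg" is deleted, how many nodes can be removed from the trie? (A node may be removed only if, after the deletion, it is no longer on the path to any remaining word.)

A node on "ebgaovg"'s path can go only if nothing else ends at it or branches off below it.
The suffix "bgaovg" (6 nodes) is used only by "ebgaovg"; the node for "e" still has the child "d", so pruning stops there.
Nodes removed: 6

6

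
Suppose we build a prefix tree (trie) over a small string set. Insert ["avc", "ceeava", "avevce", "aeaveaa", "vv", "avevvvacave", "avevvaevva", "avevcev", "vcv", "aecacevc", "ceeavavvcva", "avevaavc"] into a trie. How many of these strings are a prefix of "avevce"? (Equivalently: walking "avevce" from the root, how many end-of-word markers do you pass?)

Traverse "avevce" character by character; count nodes along the way that are marked as word ends.
Prefixes of the query that are stored words: "avevce"
Count: 1

1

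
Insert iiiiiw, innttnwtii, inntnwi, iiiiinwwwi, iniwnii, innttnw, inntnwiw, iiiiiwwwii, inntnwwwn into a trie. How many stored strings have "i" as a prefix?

9

Traverse to the node for "i", then collect every word in that subtree.
Words under "i": iiiiinwwwi, iiiiiw, iiiiiwwwii, iniwnii, inntnwi, inntnwiw, inntnwwwn, innttnw, innttnwtii
Count: 9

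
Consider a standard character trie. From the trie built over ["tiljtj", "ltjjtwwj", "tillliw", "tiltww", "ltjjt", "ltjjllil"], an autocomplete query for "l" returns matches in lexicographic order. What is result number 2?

ltjjt

Filter for "l…" and sort: "ltjjllil", "ltjjt", "ltjjtwwj"
Position 2: ltjjt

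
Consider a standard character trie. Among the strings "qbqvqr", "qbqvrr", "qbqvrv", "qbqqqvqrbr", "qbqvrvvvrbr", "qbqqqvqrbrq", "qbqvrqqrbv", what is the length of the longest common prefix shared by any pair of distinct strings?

10

The deepest shared node is where two words last agree before diverging.
"qbqqqvqrbr" and "qbqqqvqrbrq" agree on "qbqqqvqrbr" (10 characters) before diverging; nothing deeper is shared.
Longest shared-prefix length: 10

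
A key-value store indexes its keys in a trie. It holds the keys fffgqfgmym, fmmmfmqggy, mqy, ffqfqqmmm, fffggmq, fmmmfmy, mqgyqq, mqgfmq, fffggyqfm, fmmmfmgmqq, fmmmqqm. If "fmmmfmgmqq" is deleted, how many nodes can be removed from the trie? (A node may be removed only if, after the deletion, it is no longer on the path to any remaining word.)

After clearing the end-marker at "fmmmfmgmqq", prune upward until reaching a node still needed by another word.
The suffix "gmqq" (4 nodes) is used only by "fmmmfmgmqq"; the node for "fmmmfm" still has the child "q", so pruning stops there.
Nodes removed: 4

4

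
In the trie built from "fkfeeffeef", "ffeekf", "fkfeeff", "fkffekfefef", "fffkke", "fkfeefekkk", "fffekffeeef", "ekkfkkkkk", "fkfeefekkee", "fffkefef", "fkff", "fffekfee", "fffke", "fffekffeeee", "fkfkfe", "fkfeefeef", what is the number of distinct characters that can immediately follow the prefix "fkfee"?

Walk "fkfee" from the root, arriving at one node.
Distinct next characters after "fkfee": f.
That node has 1 child edge.

1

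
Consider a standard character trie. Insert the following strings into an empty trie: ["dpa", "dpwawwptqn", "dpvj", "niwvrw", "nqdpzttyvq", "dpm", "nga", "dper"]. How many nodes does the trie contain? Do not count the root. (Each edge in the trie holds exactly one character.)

For each word, the new-node count is its length minus the longest prefix already in the trie:
  "dpa" → 3 new (d, p, a)
  "dpwawwptqn" → prefix "dp" already present; 8 new (w, a, w, w, p, t, q, n)
  "dpvj" → prefix "dp" already present; 2 new (v, j)
  "niwvrw" → 6 new (n, i, w, v, r, w)
  "nqdpzttyvq" → prefix "n" already present; 9 new (q, d, p, z, t, t, y, v, q)
  "dpm" → prefix "dp" already present; 1 new (m)
  "nga" → prefix "n" already present; 2 new (g, a)
  "dper" → prefix "dp" already present; 2 new (e, r)
Total nodes = 3 + 8 + 2 + 6 + 9 + 1 + 2 + 2 = 33

33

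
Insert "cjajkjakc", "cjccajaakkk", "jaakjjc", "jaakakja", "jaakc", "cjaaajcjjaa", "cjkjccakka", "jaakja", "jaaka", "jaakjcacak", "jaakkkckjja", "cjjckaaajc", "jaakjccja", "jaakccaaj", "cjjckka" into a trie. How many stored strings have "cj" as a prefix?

6

Filter for entries beginning with "cj":
Words under "cj": cjaaajcjjaa, cjajkjakc, cjccajaakkk, cjjckaaajc, cjjckka, cjkjccakka
Count: 6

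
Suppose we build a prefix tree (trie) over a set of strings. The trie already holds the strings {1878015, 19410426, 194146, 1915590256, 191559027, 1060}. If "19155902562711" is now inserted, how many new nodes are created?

"1915590256" is already a path in the trie; the remaining "2711" must be added.
So 14 − 10 = 4 new nodes.

4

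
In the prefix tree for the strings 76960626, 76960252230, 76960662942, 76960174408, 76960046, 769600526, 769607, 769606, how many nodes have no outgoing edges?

7

Leaves are exactly the stored words that no other stored word extends.
Those words: "76960046", "769600526", "76960174408", "76960252230", "76960626", "76960662942", "769607"
Leaf count: 7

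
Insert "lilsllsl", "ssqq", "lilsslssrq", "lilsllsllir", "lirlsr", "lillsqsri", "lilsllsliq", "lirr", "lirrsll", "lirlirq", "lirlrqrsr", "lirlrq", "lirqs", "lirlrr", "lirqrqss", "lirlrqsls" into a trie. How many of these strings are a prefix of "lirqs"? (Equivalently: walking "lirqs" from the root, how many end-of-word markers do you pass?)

Walk "lirqs" from the root; an end-of-word marker is hit whenever a stored word is a prefix of "lirqs".
Prefixes of the query that are stored words: "lirqs"
Count: 1

1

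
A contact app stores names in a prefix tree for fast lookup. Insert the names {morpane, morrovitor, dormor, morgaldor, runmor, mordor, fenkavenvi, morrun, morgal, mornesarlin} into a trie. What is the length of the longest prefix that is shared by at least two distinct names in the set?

6

Equivalently: take the maximum, over all pairs, of their longest common prefix length.
"morgal" and "morgaldor" agree on "morgal" (6 characters) before diverging; nothing deeper is shared.
Longest shared-prefix length: 6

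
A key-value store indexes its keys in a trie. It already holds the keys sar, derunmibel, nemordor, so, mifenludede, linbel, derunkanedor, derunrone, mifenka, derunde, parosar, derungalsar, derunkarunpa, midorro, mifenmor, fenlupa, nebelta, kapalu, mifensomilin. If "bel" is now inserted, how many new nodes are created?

No existing word starts with "b", so every character of "bel" needs a new node.
3 − 0 = 3 new nodes.

3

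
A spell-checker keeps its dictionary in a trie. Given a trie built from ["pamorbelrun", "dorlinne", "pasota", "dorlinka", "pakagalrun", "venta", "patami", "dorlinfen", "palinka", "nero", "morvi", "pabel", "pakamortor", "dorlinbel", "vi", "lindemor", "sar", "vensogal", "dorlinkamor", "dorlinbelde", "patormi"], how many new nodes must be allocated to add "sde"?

2

The longest prefix of "sde" already in the trie is "s" (length 1).
New nodes needed: |"sde"| − 1 = 3 − 1 = 2.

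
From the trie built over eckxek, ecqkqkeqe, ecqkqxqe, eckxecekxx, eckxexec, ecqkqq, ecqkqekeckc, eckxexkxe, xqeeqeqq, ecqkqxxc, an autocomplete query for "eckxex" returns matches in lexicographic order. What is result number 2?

eckxexkxe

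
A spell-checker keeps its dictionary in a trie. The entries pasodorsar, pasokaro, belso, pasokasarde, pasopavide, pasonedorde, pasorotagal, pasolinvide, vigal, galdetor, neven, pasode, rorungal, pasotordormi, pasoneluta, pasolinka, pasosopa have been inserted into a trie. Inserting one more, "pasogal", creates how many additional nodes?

3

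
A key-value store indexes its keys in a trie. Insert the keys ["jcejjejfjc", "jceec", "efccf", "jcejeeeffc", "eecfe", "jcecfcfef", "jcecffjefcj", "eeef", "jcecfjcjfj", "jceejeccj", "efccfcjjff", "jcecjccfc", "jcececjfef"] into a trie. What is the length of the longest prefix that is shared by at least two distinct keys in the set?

Equivalently: take the maximum, over all pairs, of their longest common prefix length.
"efccf" and "efccfcjjff" agree on "efccf" (5 characters) before diverging; nothing deeper is shared.
Longest shared-prefix length: 5

5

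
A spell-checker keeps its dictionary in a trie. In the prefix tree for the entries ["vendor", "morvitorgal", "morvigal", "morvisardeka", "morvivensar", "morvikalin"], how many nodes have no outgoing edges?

A leaf is a node with no children — equivalently, the end of a word that is not a proper prefix of any other stored word.
Those words: "morvigal", "morvikalin", "morvisardeka", "morvitorgal", "morvivensar", "vendor"
Leaf count: 6

6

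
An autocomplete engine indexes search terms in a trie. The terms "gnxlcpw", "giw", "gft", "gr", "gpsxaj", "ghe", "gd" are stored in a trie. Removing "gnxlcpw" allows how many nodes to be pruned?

Walk "gnxlcpw" from the leaf back toward the root, removing each node that no remaining word uses.
The suffix "nxlcpw" (6 nodes) is used only by "gnxlcpw"; the node for "g" still has the child "i", so pruning stops there.
Nodes removed: 6

6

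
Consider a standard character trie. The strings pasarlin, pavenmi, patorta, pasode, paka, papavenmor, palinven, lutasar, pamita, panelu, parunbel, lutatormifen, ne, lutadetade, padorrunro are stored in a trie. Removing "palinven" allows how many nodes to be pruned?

Walk "palinven" from the leaf back toward the root, removing each node that no remaining word uses.
The suffix "linven" (6 nodes) is used only by "palinven"; the node for "pa" still has the child "s", so pruning stops there.
Nodes removed: 6

6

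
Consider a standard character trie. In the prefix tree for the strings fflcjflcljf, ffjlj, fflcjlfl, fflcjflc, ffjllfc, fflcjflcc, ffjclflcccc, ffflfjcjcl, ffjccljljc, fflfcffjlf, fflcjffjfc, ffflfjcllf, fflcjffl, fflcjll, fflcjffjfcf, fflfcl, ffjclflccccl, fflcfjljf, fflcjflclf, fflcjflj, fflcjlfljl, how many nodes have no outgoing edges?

17

A leaf is a node with no children — equivalently, the end of a word that is not a proper prefix of any other stored word.
Those words: "ffflfjcjcl", "ffflfjcllf", "ffjccljljc", "ffjclflccccl", "ffjlj", "ffjllfc", "fflcfjljf", "fflcjffjfcf", "fflcjffl", "fflcjflcc", "fflcjflclf", "fflcjflcljf", "fflcjflj", "fflcjlfljl", "fflcjll", "fflfcffjlf", "fflfcl"
Leaf count: 17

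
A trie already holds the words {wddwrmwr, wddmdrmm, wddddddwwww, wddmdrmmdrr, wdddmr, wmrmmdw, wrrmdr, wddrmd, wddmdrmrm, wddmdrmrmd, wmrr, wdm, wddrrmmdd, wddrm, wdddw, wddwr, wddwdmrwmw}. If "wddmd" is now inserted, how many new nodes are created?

0

Every character of "wddmd" already lies on an existing path (it is a prefix of some stored word).
No new nodes are needed: 0.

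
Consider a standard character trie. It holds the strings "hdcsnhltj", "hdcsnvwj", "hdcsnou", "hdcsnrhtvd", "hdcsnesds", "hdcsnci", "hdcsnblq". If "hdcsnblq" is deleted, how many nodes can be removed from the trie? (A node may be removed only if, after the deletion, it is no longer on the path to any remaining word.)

A node on "hdcsnblq"'s path can go only if nothing else ends at it or branches off below it.
The suffix "blq" (3 nodes) is used only by "hdcsnblq"; the node for "hdcsn" still has the child "h", so pruning stops there.
Nodes removed: 3

3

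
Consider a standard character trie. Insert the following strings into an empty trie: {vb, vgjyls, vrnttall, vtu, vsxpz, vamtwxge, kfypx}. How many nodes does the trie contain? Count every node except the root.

32

Trace insertions, counting only characters that open a new branch:
  "vb" → 2 new (v, b)
  "vgjyls" → prefix "v" already present; 5 new (g, j, y, l, s)
  "vrnttall" → prefix "v" already present; 7 new (r, n, t, t, a, l, l)
  "vtu" → prefix "v" already present; 2 new (t, u)
  "vsxpz" → prefix "v" already present; 4 new (s, x, p, z)
  "vamtwxge" → prefix "v" already present; 7 new (a, m, t, w, x, g, e)
  "kfypx" → 5 new (k, f, y, p, x)
Total nodes = 2 + 5 + 7 + 2 + 4 + 7 + 5 = 32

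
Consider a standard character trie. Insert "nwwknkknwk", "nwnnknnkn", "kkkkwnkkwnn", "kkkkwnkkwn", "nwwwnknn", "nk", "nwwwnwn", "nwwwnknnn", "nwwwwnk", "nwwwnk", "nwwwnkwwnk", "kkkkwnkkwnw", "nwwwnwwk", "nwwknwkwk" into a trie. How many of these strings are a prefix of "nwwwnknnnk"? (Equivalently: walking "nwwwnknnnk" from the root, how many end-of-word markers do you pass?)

Walk "nwwwnknnnk" from the root; an end-of-word marker is hit whenever a stored word is a prefix of "nwwwnknnnk".
Prefixes of the query that are stored words: "nwwwnk", "nwwwnknn", "nwwwnknnn"
Count: 3

3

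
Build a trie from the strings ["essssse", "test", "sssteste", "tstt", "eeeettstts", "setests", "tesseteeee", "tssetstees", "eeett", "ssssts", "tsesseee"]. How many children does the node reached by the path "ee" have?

1

Walk "ee" from the root, arriving at one node.
Distinct next characters after "ee": e.
That node has 1 child edge.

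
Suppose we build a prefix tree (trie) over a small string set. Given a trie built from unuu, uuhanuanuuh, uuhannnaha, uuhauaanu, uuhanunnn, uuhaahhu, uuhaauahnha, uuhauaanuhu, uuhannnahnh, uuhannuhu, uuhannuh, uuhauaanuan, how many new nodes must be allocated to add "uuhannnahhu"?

2

"uuhannnah" is already a path in the trie; the remaining "hu" must be added.
So 11 − 9 = 2 new nodes.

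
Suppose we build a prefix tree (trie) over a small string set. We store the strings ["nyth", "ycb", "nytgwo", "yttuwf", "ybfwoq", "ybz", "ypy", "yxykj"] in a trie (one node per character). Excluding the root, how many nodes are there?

Trace insertions, counting only characters that open a new branch:
  "nyth" → 4 new (n, y, t, h)
  "ycb" → 3 new (y, c, b)
  "nytgwo" → prefix "nyt" already present; 3 new (g, w, o)
  "yttuwf" → prefix "y" already present; 5 new (t, t, u, w, f)
  "ybfwoq" → prefix "y" already present; 5 new (b, f, w, o, q)
  "ybz" → prefix "yb" already present; 1 new (z)
  "ypy" → prefix "y" already present; 2 new (p, y)
  "yxykj" → prefix "y" already present; 4 new (x, y, k, j)
Total nodes = 4 + 3 + 3 + 5 + 5 + 1 + 2 + 4 = 27

27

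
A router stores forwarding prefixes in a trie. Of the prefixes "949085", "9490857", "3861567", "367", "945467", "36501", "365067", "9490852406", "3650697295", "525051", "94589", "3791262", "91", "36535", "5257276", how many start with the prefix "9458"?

1

Filter for entries beginning with "9458":
Matches: "94589"
Count: 1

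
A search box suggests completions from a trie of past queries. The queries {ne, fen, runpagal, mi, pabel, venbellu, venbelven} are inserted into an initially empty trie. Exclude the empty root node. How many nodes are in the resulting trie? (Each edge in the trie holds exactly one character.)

31

Insert word by word; a character creates a node only if that edge doesn't already exist:
  "ne" → 2 new (n, e)
  "fen" → 3 new (f, e, n)
  "runpagal" → 8 new (r, u, n, p, a, g, a, l)
  "mi" → 2 new (m, i)
  "pabel" → 5 new (p, a, b, e, l)
  "venbellu" → 8 new (v, e, n, b, e, l, l, u)
  "venbelven" → prefix "venbel" already present; 3 new (v, e, n)
Total nodes = 2 + 3 + 8 + 2 + 5 + 8 + 3 = 31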